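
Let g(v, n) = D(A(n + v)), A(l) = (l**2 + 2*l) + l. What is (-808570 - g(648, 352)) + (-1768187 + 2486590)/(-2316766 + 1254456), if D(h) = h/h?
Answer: -858953777413/1062310 ≈ -8.0857e+5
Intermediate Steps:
A(l) = l**2 + 3*l
D(h) = 1
g(v, n) = 1
(-808570 - g(648, 352)) + (-1768187 + 2486590)/(-2316766 + 1254456) = (-808570 - 1*1) + (-1768187 + 2486590)/(-2316766 + 1254456) = (-808570 - 1) + 718403/(-1062310) = -808571 + 718403*(-1/1062310) = -808571 - 718403/1062310 = -858953777413/1062310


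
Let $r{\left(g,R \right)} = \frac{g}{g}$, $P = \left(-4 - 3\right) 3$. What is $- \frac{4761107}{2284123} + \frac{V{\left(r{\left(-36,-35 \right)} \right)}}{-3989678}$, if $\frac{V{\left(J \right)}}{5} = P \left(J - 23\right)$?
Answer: $- \frac{123380260894}{59174774561} \approx -2.085$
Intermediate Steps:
$P = -21$ ($P = \left(-7\right) 3 = -21$)
$r{\left(g,R \right)} = 1$
$V{\left(J \right)} = 2415 - 105 J$ ($V{\left(J \right)} = 5 \left(- 21 \left(J - 23\right)\right) = 5 \left(- 21 \left(-23 + J\right)\right) = 5 \left(483 - 21 J\right) = 2415 - 105 J$)
$- \frac{4761107}{2284123} + \frac{V{\left(r{\left(-36,-35 \right)} \right)}}{-3989678} = - \frac{4761107}{2284123} + \frac{2415 - 105}{-3989678} = \left(-4761107\right) \frac{1}{2284123} + \left(2415 - 105\right) \left(- \frac{1}{3989678}\right) = - \frac{4761107}{2284123} + 2310 \left(- \frac{1}{3989678}\right) = - \frac{4761107}{2284123} - \frac{15}{25907} = - \frac{123380260894}{59174774561}$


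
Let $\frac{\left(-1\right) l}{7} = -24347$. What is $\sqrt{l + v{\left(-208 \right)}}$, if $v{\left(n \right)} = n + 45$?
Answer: $\sqrt{170266} \approx 412.63$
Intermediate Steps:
$v{\left(n \right)} = 45 + n$
$l = 170429$ ($l = \left(-7\right) \left(-24347\right) = 170429$)
$\sqrt{l + v{\left(-208 \right)}} = \sqrt{170429 + \left(45 - 208\right)} = \sqrt{170429 - 163} = \sqrt{170266}$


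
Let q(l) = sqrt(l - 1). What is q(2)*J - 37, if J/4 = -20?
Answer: -117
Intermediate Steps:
J = -80 (J = 4*(-20) = -80)
q(l) = sqrt(-1 + l)
q(2)*J - 37 = sqrt(-1 + 2)*(-80) - 37 = sqrt(1)*(-80) - 37 = 1*(-80) - 37 = -80 - 37 = -117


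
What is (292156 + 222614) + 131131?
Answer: 645901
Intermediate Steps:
(292156 + 222614) + 131131 = 514770 + 131131 = 645901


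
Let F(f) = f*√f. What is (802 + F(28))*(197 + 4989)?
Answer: 4159172 + 290416*√7 ≈ 4.9275e+6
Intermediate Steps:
F(f) = f^(3/2)
(802 + F(28))*(197 + 4989) = (802 + 28^(3/2))*(197 + 4989) = (802 + 56*√7)*5186 = 4159172 + 290416*√7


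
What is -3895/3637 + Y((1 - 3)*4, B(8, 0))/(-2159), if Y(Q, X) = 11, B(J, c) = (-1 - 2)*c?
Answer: -8449312/7852283 ≈ -1.0760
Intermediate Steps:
B(J, c) = -3*c
-3895/3637 + Y((1 - 3)*4, B(8, 0))/(-2159) = -3895/3637 + 11/(-2159) = -3895*1/3637 + 11*(-1/2159) = -3895/3637 - 11/2159 = -8449312/7852283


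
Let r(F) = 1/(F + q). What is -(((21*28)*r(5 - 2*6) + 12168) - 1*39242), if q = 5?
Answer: 27368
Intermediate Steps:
r(F) = 1/(5 + F) (r(F) = 1/(F + 5) = 1/(5 + F))
-(((21*28)*r(5 - 2*6) + 12168) - 1*39242) = -(((21*28)/(5 + (5 - 2*6)) + 12168) - 1*39242) = -((588/(5 + (5 - 12)) + 12168) - 39242) = -((588/(5 - 7) + 12168) - 39242) = -((588/(-2) + 12168) - 39242) = -((588*(-½) + 12168) - 39242) = -((-294 + 12168) - 39242) = -(11874 - 39242) = -1*(-27368) = 27368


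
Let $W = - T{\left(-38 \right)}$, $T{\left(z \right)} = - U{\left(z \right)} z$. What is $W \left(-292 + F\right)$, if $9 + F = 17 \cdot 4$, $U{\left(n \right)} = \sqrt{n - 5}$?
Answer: $8854 i \sqrt{43} \approx 58060.0 i$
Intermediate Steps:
$U{\left(n \right)} = \sqrt{-5 + n}$
$T{\left(z \right)} = - z \sqrt{-5 + z}$ ($T{\left(z \right)} = - \sqrt{-5 + z} z = - z \sqrt{-5 + z}$)
$F = 59$ ($F = -9 + 17 \cdot 4 = -9 + 68 = 59$)
$W = - 38 i \sqrt{43}$ ($W = - \left(-1\right) \left(-38\right) \sqrt{-5 - 38} = - \left(-1\right) \left(-38\right) \sqrt{-43} = - \left(-1\right) \left(-38\right) i \sqrt{43} = - 38 i \sqrt{43} \approx - 249.18 i$)
$W \left(-292 + F\right) = - 38 i \sqrt{43} \left(-292 + 59\right) = - 38 i \sqrt{43} \left(-233\right) = 8854 i \sqrt{43}$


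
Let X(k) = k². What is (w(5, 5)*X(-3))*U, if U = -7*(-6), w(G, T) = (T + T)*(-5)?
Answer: -18900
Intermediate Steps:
w(G, T) = -10*T (w(G, T) = (2*T)*(-5) = -10*T)
U = 42
(w(5, 5)*X(-3))*U = (-10*5*(-3)²)*42 = -50*9*42 = -450*42 = -18900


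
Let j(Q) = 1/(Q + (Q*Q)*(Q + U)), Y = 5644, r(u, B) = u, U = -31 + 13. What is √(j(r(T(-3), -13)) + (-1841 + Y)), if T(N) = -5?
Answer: √319832155/290 ≈ 61.668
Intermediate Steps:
U = -18
j(Q) = 1/(Q + Q²*(-18 + Q)) (j(Q) = 1/(Q + (Q*Q)*(Q - 18)) = 1/(Q + Q²*(-18 + Q)))
√(j(r(T(-3), -13)) + (-1841 + Y)) = √(1/((-5)*(1 + (-5)² - 18*(-5))) + (-1841 + 5644)) = √(-1/(5*(1 + 25 + 90)) + 3803) = √(-⅕/116 + 3803) = √(-⅕*1/116 + 3803) = √(-1/580 + 3803) = √(2205739/580) = √319832155/290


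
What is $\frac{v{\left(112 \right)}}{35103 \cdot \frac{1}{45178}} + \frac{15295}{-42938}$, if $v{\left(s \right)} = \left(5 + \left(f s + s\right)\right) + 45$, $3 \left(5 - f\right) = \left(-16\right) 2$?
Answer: $\frac{1593220548835}{645965406} \approx 2466.4$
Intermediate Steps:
$f = \frac{47}{3}$ ($f = 5 - \frac{\left(-16\right) 2}{3} = 5 - - \frac{32}{3} = 5 + \frac{32}{3} = \frac{47}{3} \approx 15.667$)
$v{\left(s \right)} = 50 + \frac{50 s}{3}$ ($v{\left(s \right)} = \left(5 + \left(\frac{47 s}{3} + s\right)\right) + 45 = \left(5 + \frac{50 s}{3}\right) + 45 = 50 + \frac{50 s}{3}$)
$\frac{v{\left(112 \right)}}{35103 \cdot \frac{1}{45178}} + \frac{15295}{-42938} = \frac{50 + \frac{50}{3} \cdot 112}{35103 \cdot \frac{1}{45178}} + \frac{15295}{-42938} = \frac{50 + \frac{5600}{3}}{35103 \cdot \frac{1}{45178}} + 15295 \left(- \frac{1}{42938}\right) = \frac{5750}{3 \cdot \frac{35103}{45178}} - \frac{2185}{6134} = \frac{5750}{3} \cdot \frac{45178}{35103} - \frac{2185}{6134} = \frac{259773500}{105309} - \frac{2185}{6134} = \frac{1593220548835}{645965406}$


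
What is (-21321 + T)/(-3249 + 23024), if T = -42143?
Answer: -63464/19775 ≈ -3.2093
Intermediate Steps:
(-21321 + T)/(-3249 + 23024) = (-21321 - 42143)/(-3249 + 23024) = -63464/19775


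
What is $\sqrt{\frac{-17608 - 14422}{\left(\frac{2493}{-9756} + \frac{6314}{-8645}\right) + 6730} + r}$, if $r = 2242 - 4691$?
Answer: $\frac{i \sqrt{199125755255864523351881}}{9008400337} \approx 49.535 i$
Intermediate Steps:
$r = -2449$ ($r = 2242 - 4691 = -2449$)
$\sqrt{\frac{-17608 - 14422}{\left(\frac{2493}{-9756} + \frac{6314}{-8645}\right) + 6730} + r} = \sqrt{\frac{-17608 - 14422}{\left(\frac{2493}{-9756} + \frac{6314}{-8645}\right) + 6730} - 2449} = \sqrt{- \frac{32030}{\left(2493 \left(- \frac{1}{9756}\right) + 6314 \left(- \frac{1}{8645}\right)\right) + 6730} - 2449} = \sqrt{- \frac{32030}{\left(- \frac{277}{1084} - \frac{902}{1235}\right) + 6730} - 2449} = \sqrt{- \frac{32030}{- \frac{1319863}{1338740} + 6730} - 2449} = \sqrt{- \frac{32030}{\frac{9008400337}{1338740}} - 2449} = \sqrt{\left(-32030\right) \frac{1338740}{9008400337} - 2449} = \sqrt{- \frac{42879842200}{9008400337} - 2449} = \sqrt{- \frac{22104452267513}{9008400337}} = \frac{i \sqrt{199125755255864523351881}}{9008400337}$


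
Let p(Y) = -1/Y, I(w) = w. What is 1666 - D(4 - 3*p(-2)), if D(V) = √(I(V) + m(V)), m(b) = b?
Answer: 1666 - √5 ≈ 1663.8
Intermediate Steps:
D(V) = √2*√V (D(V) = √(V + V) = √(2*V) = √2*√V)
1666 - D(4 - 3*p(-2)) = 1666 - √2*√(4 - (-3)/(-2)) = 1666 - √2*√(4 - (-3)*(-1)/2) = 1666 - √2*√(4 - 3*½) = 1666 - √2*√(4 - 3/2) = 1666 - √2*√(5/2) = 1666 - √2*√10/2 = 1666 - √5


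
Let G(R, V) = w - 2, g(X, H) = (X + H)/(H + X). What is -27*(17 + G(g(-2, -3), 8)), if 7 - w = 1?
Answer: -567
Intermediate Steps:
w = 6 (w = 7 - 1*1 = 7 - 1 = 6)
g(X, H) = 1 (g(X, H) = (H + X)/(H + X) = 1)
G(R, V) = 4 (G(R, V) = 6 - 2 = 4)
-27*(17 + G(g(-2, -3), 8)) = -27*(17 + 4) = -27*21 = -567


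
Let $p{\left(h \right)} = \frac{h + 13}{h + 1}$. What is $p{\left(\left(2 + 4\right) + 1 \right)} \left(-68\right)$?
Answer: $-170$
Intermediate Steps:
$p{\left(h \right)} = \frac{13 + h}{1 + h}$
$p{\left(\left(2 + 4\right) + 1 \right)} \left(-68\right) = \frac{13 + \left(\left(2 + 4\right) + 1\right)}{1 + \left(\left(2 + 4\right) + 1\right)} \left(-68\right) = \frac{13 + \left(6 + 1\right)}{1 + \left(6 + 1\right)} \left(-68\right) = \frac{13 + 7}{1 + 7} \left(-68\right) = \frac{1}{8} \cdot 20 \left(-68\right) = \frac{5}{2} \left(-68\right) = -170$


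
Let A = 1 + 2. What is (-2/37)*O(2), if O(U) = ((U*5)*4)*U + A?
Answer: -166/37 ≈ -4.4865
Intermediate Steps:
A = 3
O(U) = 3 + 20*U² (O(U) = ((U*5)*4)*U + 3 = ((5*U)*4)*U + 3 = (20*U)*U + 3 = 20*U² + 3 = 3 + 20*U²)
(-2/37)*O(2) = (-2/37)*(3 + 20*2²) = ((1/37)*(-2))*(3 + 20*4) = -2*(3 + 80)/37 = -2/37*83 = -166/37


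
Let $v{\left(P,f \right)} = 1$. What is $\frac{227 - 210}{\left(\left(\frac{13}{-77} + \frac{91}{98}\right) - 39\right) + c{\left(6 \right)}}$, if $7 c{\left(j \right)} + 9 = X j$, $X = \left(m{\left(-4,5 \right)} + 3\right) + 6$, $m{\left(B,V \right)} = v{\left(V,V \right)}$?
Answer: $- \frac{374}{681} \approx -0.54919$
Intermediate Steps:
$m{\left(B,V \right)} = 1$
$X = 10$ ($X = \left(1 + 3\right) + 6 = 4 + 6 = 10$)
$c{\left(j \right)} = - \frac{9}{7} + \frac{10 j}{7}$
$\frac{227 - 210}{\left(\left(\frac{13}{-77} + \frac{91}{98}\right) - 39\right) + c{\left(6 \right)}} = \frac{227 - 210}{\left(\left(\frac{13}{-77} + \frac{91}{98}\right) - 39\right) + \left(- \frac{9}{7} + \frac{10}{7} \cdot 6\right)} = \frac{17}{\left(\left(13 \left(- \frac{1}{77}\right) + 91 \cdot \frac{1}{98}\right) - 39\right) + \left(- \frac{9}{7} + \frac{60}{7}\right)} = \frac{17}{\left(\left(- \frac{13}{77} + \frac{13}{14}\right) - 39\right) + \frac{51}{7}} = \frac{17}{\left(\frac{117}{154} - 39\right) + \frac{51}{7}} = \frac{17}{- \frac{5889}{154} + \frac{51}{7}} = \frac{17}{- \frac{681}{22}} = 17 \left(- \frac{22}{681}\right) = - \frac{374}{681}$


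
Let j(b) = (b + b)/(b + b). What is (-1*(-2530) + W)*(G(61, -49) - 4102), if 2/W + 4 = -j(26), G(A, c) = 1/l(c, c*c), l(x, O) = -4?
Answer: -51885258/5 ≈ -1.0377e+7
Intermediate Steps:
j(b) = 1 (j(b) = (2*b)/((2*b)) = (2*b)*(1/(2*b)) = 1)
G(A, c) = -1/4 (G(A, c) = 1/(-4) = -1/4)
W = -2/5 (W = 2/(-4 - 1*1) = 2/(-4 - 1) = 2/(-5) = 2*(-1/5) = -2/5 ≈ -0.40000)
(-1*(-2530) + W)*(G(61, -49) - 4102) = (-1*(-2530) - 2/5)*(-1/4 - 4102) = (2530 - 2/5)*(-16409/4) = (12648/5)*(-16409/4) = -51885258/5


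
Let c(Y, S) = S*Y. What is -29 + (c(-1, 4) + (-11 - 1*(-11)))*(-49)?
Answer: 167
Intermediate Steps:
-29 + (c(-1, 4) + (-11 - 1*(-11)))*(-49) = -29 + (4*(-1) + (-11 - 1*(-11)))*(-49) = -29 + (-4 + (-11 + 11))*(-49) = -29 + (-4 + 0)*(-49) = -29 - 4*(-49) = -29 + 196 = 167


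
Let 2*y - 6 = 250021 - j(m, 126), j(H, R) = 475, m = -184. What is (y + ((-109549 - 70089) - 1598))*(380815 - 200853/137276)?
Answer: -737883631513005/34319 ≈ -2.1501e+10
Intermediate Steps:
y = 124776 (y = 3 + (250021 - 1*475)/2 = 3 + (250021 - 475)/2 = 3 + (½)*249546 = 3 + 124773 = 124776)
(y + ((-109549 - 70089) - 1598))*(380815 - 200853/137276) = (124776 + ((-109549 - 70089) - 1598))*(380815 - 200853/137276) = (124776 + (-179638 - 1598))*(380815 - 200853*1/137276) = (124776 - 181236)*(380815 - 200853/137276) = -56460*52276559087/137276 = -737883631513005/34319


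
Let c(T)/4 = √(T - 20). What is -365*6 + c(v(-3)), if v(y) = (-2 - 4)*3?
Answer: -2190 + 4*I*√38 ≈ -2190.0 + 24.658*I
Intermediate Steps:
v(y) = -18 (v(y) = -6*3 = -18)
c(T) = 4*√(-20 + T) (c(T) = 4*√(T - 20) = 4*√(-20 + T))
-365*6 + c(v(-3)) = -365*6 + 4*√(-20 - 18) = -2190 + 4*√(-38) = -2190 + 4*(I*√38) = -2190 + 4*I*√38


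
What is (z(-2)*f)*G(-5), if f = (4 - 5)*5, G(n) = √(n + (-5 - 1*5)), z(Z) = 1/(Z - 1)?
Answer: 5*I*√15/3 ≈ 6.455*I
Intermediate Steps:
z(Z) = 1/(-1 + Z)
G(n) = √(-10 + n) (G(n) = √(n + (-5 - 5)) = √(n - 10) = √(-10 + n))
f = -5 (f = -1*5 = -5)
(z(-2)*f)*G(-5) = (-5/(-1 - 2))*√(-10 - 5) = (-5/(-3))*√(-15) = (-⅓*(-5))*(I*√15) = 5*(I*√15)/3 = 5*I*√15/3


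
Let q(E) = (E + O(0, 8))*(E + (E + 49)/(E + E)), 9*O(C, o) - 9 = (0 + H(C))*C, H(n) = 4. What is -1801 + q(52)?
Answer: 104673/104 ≈ 1006.5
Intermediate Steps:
O(C, o) = 1 + 4*C/9 (O(C, o) = 1 + ((0 + 4)*C)/9 = 1 + (4*C)/9 = 1 + 4*C/9)
q(E) = (1 + E)*(E + (49 + E)/(2*E)) (q(E) = (E + (1 + (4/9)*0))*(E + (E + 49)/(E + E)) = (E + (1 + 0))*(E + (49 + E)/((2*E))) = (E + 1)*(E + (49 + E)*(1/(2*E))) = (1 + E)*(E + (49 + E)/(2*E)))
-1801 + q(52) = -1801 + (25 + 52² + (3/2)*52 + (49/2)/52) = -1801 + (25 + 2704 + 78 + (49/2)*(1/52)) = -1801 + (25 + 2704 + 78 + 49/104) = -1801 + 291977/104 = 104673/104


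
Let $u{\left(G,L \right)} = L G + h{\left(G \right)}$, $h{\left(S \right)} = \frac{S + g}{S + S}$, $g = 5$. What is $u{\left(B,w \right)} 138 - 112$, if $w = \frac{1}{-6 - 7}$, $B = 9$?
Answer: $- \frac{3908}{39} \approx -100.21$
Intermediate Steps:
$h{\left(S \right)} = \frac{5 + S}{2 S}$ ($h{\left(S \right)} = \frac{S + 5}{S + S} = \frac{5 + S}{2 S}$)
$w = - \frac{1}{13}$ ($w = \frac{1}{-13} = - \frac{1}{13} \approx -0.076923$)
$u{\left(G,L \right)} = G L + \frac{5 + G}{2 G}$ ($u{\left(G,L \right)} = L G + \frac{5 + G}{2 G} = G L + \frac{5 + G}{2 G}$)
$u{\left(B,w \right)} 138 - 112 = \left(\frac{1}{2} + \frac{5}{2 \cdot 9} + 9 \left(- \frac{1}{13}\right)\right) 138 - 112 = \left(\frac{1}{2} + \frac{5}{2} \cdot \frac{1}{9} - \frac{9}{13}\right) 138 - 112 = \left(\frac{1}{2} + \frac{5}{18} - \frac{9}{13}\right) 138 - 112 = \frac{10}{117} \cdot 138 - 112 = \frac{460}{39} - 112 = - \frac{3908}{39}$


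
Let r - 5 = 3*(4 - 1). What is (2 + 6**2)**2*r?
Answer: 20216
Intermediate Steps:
r = 14 (r = 5 + 3*(4 - 1) = 5 + 3*3 = 5 + 9 = 14)
(2 + 6**2)**2*r = (2 + 6**2)**2*14 = (2 + 36)**2*14 = 38**2*14 = 1444*14 = 20216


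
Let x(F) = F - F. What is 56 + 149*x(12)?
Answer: 56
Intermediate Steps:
x(F) = 0
56 + 149*x(12) = 56 + 149*0 = 56 + 0 = 56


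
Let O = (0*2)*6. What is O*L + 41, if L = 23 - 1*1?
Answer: 41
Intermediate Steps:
O = 0 (O = 0*6 = 0)
L = 22 (L = 23 - 1 = 22)
O*L + 41 = 0*22 + 41 = 0 + 41 = 41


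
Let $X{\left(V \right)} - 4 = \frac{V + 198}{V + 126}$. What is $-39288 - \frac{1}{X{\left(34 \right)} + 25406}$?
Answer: $- \frac{19967300972}{508229} \approx -39288.0$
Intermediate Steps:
$X{\left(V \right)} = 4 + \frac{198 + V}{126 + V}$ ($X{\left(V \right)} = 4 + \frac{V + 198}{V + 126} = 4 + \frac{198 + V}{126 + V}$)
$-39288 - \frac{1}{X{\left(34 \right)} + 25406} = -39288 - \frac{1}{\frac{702 + 5 \cdot 34}{126 + 34} + 25406} = -39288 - \frac{1}{\frac{702 + 170}{160} + 25406} = -39288 - \frac{1}{\frac{1}{160} \cdot 872 + 25406} = -39288 - \frac{1}{\frac{109}{20} + 25406} = -39288 - \frac{1}{\frac{508229}{20}} = -39288 - \frac{20}{508229} = - \frac{19967300972}{508229}$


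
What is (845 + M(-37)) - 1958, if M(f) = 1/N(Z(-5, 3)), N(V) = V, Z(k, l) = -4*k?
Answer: -22259/20 ≈ -1112.9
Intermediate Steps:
M(f) = 1/20 (M(f) = 1/(-4*(-5)) = 1/20)
(845 + M(-37)) - 1958 = (845 + 1/20) - 1958 = 16901/20 - 1958 = -22259/20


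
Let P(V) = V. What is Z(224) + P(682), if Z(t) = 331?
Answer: 1013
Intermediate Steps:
Z(224) + P(682) = 331 + 682 = 1013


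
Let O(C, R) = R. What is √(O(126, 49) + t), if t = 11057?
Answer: 3*√1234 ≈ 105.39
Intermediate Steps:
√(O(126, 49) + t) = √(49 + 11057) = √11106 = 3*√1234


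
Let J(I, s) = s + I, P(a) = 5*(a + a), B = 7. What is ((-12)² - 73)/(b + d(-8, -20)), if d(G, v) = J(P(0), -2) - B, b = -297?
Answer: -71/306 ≈ -0.23203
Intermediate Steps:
P(a) = 10*a (P(a) = 5*(2*a) = 10*a)
J(I, s) = I + s
d(G, v) = -9 (d(G, v) = (10*0 - 2) - 1*7 = (0 - 2) - 7 = -2 - 7 = -9)
((-12)² - 73)/(b + d(-8, -20)) = ((-12)² - 73)/(-297 - 9) = (144 - 73)/(-306) = 71*(-1/306) = -71/306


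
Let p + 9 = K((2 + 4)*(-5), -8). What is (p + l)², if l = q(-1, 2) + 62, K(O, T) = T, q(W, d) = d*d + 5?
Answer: 2916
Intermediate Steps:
q(W, d) = 5 + d² (q(W, d) = d² + 5 = 5 + d²)
p = -17 (p = -9 - 8 = -17)
l = 71 (l = (5 + 2²) + 62 = (5 + 4) + 62 = 9 + 62 = 71)
(p + l)² = (-17 + 71)² = 54² = 2916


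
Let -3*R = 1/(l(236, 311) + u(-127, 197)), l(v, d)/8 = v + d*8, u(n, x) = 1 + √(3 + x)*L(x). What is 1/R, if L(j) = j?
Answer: -65379 - 5910*√2 ≈ -73737.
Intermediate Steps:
u(n, x) = 1 + x*√(3 + x) (u(n, x) = 1 + √(3 + x)*x = 1 + x*√(3 + x))
l(v, d) = 8*v + 64*d (l(v, d) = 8*(v + d*8) = 8*(v + 8*d) = 8*v + 64*d)
R = -1/(3*(21793 + 1970*√2)) (R = -1/(3*((8*236 + 64*311) + (1 + 197*√(3 + 197)))) = -1/(3*((1888 + 19904) + (1 + 197*√200))) = -1/(3*(21792 + (1 + 197*(10*√2)))) = -1/(3*(21792 + (1 + 1970*√2))) = -1/(3*(21793 + 1970*√2)) ≈ -1.3562e-5)
1/R = 1/(-21793/1401519147 + 1970*√2/1401519147)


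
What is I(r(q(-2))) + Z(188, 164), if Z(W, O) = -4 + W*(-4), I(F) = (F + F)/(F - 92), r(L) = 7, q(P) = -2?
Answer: -64274/85 ≈ -756.17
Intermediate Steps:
I(F) = 2*F/(-92 + F) (I(F) = (2*F)/(-92 + F) = 2*F/(-92 + F))
Z(W, O) = -4 - 4*W
I(r(q(-2))) + Z(188, 164) = 2*7/(-92 + 7) + (-4 - 4*188) = 2*7/(-85) + (-4 - 752) = 2*7*(-1/85) - 756 = -14/85 - 756 = -64274/85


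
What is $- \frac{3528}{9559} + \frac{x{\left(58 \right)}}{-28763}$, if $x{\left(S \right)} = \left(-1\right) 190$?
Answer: $- \frac{99659654}{274945517} \approx -0.36247$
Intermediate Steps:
$x{\left(S \right)} = -190$
$- \frac{3528}{9559} + \frac{x{\left(58 \right)}}{-28763} = - \frac{3528}{9559} - \frac{190}{-28763} = \left(-3528\right) \frac{1}{9559} - - \frac{190}{28763} = - \frac{3528}{9559} + \frac{190}{28763} = - \frac{99659654}{274945517}$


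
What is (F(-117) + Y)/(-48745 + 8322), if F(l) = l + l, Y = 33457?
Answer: -33223/40423 ≈ -0.82188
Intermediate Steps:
F(l) = 2*l
(F(-117) + Y)/(-48745 + 8322) = (2*(-117) + 33457)/(-48745 + 8322) = (-234 + 33457)/(-40423) = 33223*(-1/40423) = -33223/40423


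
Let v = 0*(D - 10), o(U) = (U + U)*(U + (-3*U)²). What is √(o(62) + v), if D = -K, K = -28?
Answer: 62*√1118 ≈ 2073.1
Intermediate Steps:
D = 28 (D = -1*(-28) = 28)
o(U) = 2*U*(U + 9*U²) (o(U) = (2*U)*(U + 9*U²) = 2*U*(U + 9*U²))
v = 0 (v = 0*(28 - 10) = 0*18 = 0)
√(o(62) + v) = √(62²*(2 + 18*62) + 0) = √(3844*(2 + 1116) + 0) = √(3844*1118 + 0) = √(4297592 + 0) = √4297592 = 62*√1118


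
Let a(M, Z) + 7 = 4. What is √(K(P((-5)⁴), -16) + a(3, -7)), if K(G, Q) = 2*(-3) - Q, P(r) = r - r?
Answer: √7 ≈ 2.6458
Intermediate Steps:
P(r) = 0
a(M, Z) = -3 (a(M, Z) = -7 + 4 = -3)
K(G, Q) = -6 - Q
√(K(P((-5)⁴), -16) + a(3, -7)) = √((-6 - 1*(-16)) - 3) = √((-6 + 16) - 3) = √(10 - 3) = √7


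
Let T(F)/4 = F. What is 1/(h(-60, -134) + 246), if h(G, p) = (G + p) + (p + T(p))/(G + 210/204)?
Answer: 401/25408 ≈ 0.015782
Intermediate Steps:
T(F) = 4*F
h(G, p) = G + p + 5*p/(35/34 + G) (h(G, p) = (G + p) + (p + 4*p)/(G + 210/204) = (G + p) + (5*p)/(G + 210*(1/204)) = (G + p) + (5*p)/(G + 35/34) = (G + p) + (5*p)/(35/34 + G) = (G + p) + 5*p/(35/34 + G) = G + p + 5*p/(35/34 + G))
1/(h(-60, -134) + 246) = 1/((34*(-60)² + 35*(-60) + 205*(-134) + 34*(-60)*(-134))/(35 + 34*(-60)) + 246) = 1/((34*3600 - 2100 - 27470 + 273360)/(35 - 2040) + 246) = 1/((122400 - 2100 - 27470 + 273360)/(-2005) + 246) = 1/(-1/2005*366190 + 246) = 1/(-73238/401 + 246) = 1/(25408/401) = 401/25408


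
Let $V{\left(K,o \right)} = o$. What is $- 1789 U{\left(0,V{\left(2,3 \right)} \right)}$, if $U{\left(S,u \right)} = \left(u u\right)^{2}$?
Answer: $-144909$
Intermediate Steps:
$U{\left(S,u \right)} = u^{4}$ ($U{\left(S,u \right)} = \left(u^{2}\right)^{2} = u^{4}$)
$- 1789 U{\left(0,V{\left(2,3 \right)} \right)} = - 1789 \cdot 3^{4} = \left(-1789\right) 81 = -144909$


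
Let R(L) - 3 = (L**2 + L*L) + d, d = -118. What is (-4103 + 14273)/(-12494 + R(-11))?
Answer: -10170/12367 ≈ -0.82235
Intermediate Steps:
R(L) = -115 + 2*L**2 (R(L) = 3 + ((L**2 + L*L) - 118) = 3 + ((L**2 + L**2) - 118) = 3 + (2*L**2 - 118) = 3 + (-118 + 2*L**2) = -115 + 2*L**2)
(-4103 + 14273)/(-12494 + R(-11)) = (-4103 + 14273)/(-12494 + (-115 + 2*(-11)**2)) = 10170/(-12494 + (-115 + 2*121)) = 10170/(-12494 + (-115 + 242)) = 10170/(-12494 + 127) = 10170/(-12367) = 10170*(-1/12367) = -10170/12367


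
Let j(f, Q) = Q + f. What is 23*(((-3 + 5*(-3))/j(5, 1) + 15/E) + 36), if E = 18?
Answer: 4669/6 ≈ 778.17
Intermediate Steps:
23*(((-3 + 5*(-3))/j(5, 1) + 15/E) + 36) = 23*(((-3 + 5*(-3))/(1 + 5) + 15/18) + 36) = 23*(((-3 - 15)/6 + 15*(1/18)) + 36) = 23*((-18*1/6 + 5/6) + 36) = 23*((-3 + 5/6) + 36) = 23*(-13/6 + 36) = 23*(203/6) = 4669/6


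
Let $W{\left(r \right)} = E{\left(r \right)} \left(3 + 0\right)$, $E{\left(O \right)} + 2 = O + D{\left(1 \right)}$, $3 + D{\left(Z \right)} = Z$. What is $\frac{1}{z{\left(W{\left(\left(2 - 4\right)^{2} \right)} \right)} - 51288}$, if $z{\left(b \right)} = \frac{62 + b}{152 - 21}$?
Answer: $- \frac{131}{6718666} \approx -1.9498 \cdot 10^{-5}$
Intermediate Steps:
$D{\left(Z \right)} = -3 + Z$
$E{\left(O \right)} = -4 + O$ ($E{\left(O \right)} = -2 + \left(O + \left(-3 + 1\right)\right) = -2 + \left(O - 2\right) = -2 + \left(-2 + O\right) = -4 + O$)
$W{\left(r \right)} = -12 + 3 r$ ($W{\left(r \right)} = \left(-4 + r\right) \left(3 + 0\right) = \left(-4 + r\right) 3 = -12 + 3 r$)
$z{\left(b \right)} = \frac{62}{131} + \frac{b}{131}$ ($z{\left(b \right)} = \frac{62 + b}{131} = \left(62 + b\right) \frac{1}{131} = \frac{62}{131} + \frac{b}{131}$)
$\frac{1}{z{\left(W{\left(\left(2 - 4\right)^{2} \right)} \right)} - 51288} = \frac{1}{\left(\frac{62}{131} + \frac{-12 + 3 \left(2 - 4\right)^{2}}{131}\right) - 51288} = \frac{1}{\left(\frac{62}{131} + \frac{-12 + 3 \left(-2\right)^{2}}{131}\right) - 51288} = \frac{1}{\left(\frac{62}{131} + \frac{-12 + 3 \cdot 4}{131}\right) - 51288} = \frac{1}{\left(\frac{62}{131} + \frac{-12 + 12}{131}\right) - 51288} = \frac{1}{\left(\frac{62}{131} + \frac{1}{131} \cdot 0\right) - 51288} = \frac{1}{\left(\frac{62}{131} + 0\right) - 51288} = \frac{1}{\frac{62}{131} - 51288} = \frac{1}{- \frac{6718666}{131}} = - \frac{131}{6718666}$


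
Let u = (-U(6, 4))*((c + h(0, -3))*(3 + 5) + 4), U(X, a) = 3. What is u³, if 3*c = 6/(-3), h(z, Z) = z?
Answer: 64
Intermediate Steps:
c = -⅔ (c = (6/(-3))/3 = (6*(-⅓))/3 = (⅓)*(-2) = -⅔ ≈ -0.66667)
u = 4 (u = (-1*3)*((-⅔ + 0)*(3 + 5) + 4) = -3*(-⅔*8 + 4) = -3*(-16/3 + 4) = -3*(-4/3) = 4)
u³ = 4³ = 64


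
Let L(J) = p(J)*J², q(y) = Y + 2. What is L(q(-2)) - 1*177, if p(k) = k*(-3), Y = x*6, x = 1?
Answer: -1713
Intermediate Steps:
Y = 6 (Y = 1*6 = 6)
p(k) = -3*k
q(y) = 8 (q(y) = 6 + 2 = 8)
L(J) = -3*J³ (L(J) = (-3*J)*J² = -3*J³)
L(q(-2)) - 1*177 = -3*8³ - 1*177 = -3*512 - 177 = -1536 - 177 = -1713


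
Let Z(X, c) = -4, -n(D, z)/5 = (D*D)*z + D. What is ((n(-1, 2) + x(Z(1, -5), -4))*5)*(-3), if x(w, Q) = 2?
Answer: 45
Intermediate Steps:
n(D, z) = -5*D - 5*z*D² (n(D, z) = -5*((D*D)*z + D) = -5*(D²*z + D) = -5*(z*D² + D) = -5*(D + z*D²) = -5*D - 5*z*D²)
((n(-1, 2) + x(Z(1, -5), -4))*5)*(-3) = ((-5*(-1)*(1 - 1*2) + 2)*5)*(-3) = ((-5*(-1)*(1 - 2) + 2)*5)*(-3) = ((-5*(-1)*(-1) + 2)*5)*(-3) = ((-5 + 2)*5)*(-3) = -3*5*(-3) = -15*(-3) = 45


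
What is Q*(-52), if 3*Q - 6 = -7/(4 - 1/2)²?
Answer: -1976/21 ≈ -94.095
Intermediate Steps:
Q = 38/21 (Q = 2 + (-7/(4 - 1/2)²)/3 = 2 + (-7/(4 - 1*½)²)/3 = 2 + (-7/(4 - ½)²)/3 = 2 + (-7/((7/2)²))/3 = 2 + (-7/49/4)/3 = 2 + (-7*4/49)/3 = 2 + (⅓)*(-4/7) = 2 - 4/21 = 38/21 ≈ 1.8095)
Q*(-52) = (38/21)*(-52) = -1976/21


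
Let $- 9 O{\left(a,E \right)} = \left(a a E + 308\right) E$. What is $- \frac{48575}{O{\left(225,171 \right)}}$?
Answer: $\frac{48575}{164486477} \approx 0.00029531$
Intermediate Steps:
$O{\left(a,E \right)} = - \frac{E \left(308 + E a^{2}\right)}{9}$ ($O{\left(a,E \right)} = - \frac{\left(a a E + 308\right) E}{9} = - \frac{\left(a^{2} E + 308\right) E}{9} = - \frac{\left(E a^{2} + 308\right) E}{9} = - \frac{\left(308 + E a^{2}\right) E}{9} = - \frac{E \left(308 + E a^{2}\right)}{9}$)
$- \frac{48575}{O{\left(225,171 \right)}} = - \frac{48575}{\left(- \frac{1}{9}\right) 171 \left(308 + 171 \cdot 225^{2}\right)} = - \frac{48575}{\left(- \frac{1}{9}\right) 171 \left(308 + 171 \cdot 50625\right)} = - \frac{48575}{\left(- \frac{1}{9}\right) 171 \left(308 + 8656875\right)} = - \frac{48575}{\left(- \frac{1}{9}\right) 171 \cdot 8657183} = - \frac{48575}{-164486477} = \left(-48575\right) \left(- \frac{1}{164486477}\right) = \frac{48575}{164486477}$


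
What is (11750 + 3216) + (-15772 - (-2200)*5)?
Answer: 10194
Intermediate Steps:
(11750 + 3216) + (-15772 - (-2200)*5) = 14966 + (-15772 - 1*(-11000)) = 14966 + (-15772 + 11000) = 14966 - 4772 = 10194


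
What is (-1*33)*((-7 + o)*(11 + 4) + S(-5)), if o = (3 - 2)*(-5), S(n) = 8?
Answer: 5676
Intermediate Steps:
o = -5 (o = 1*(-5) = -5)
(-1*33)*((-7 + o)*(11 + 4) + S(-5)) = (-1*33)*((-7 - 5)*(11 + 4) + 8) = -33*(-12*15 + 8) = -33*(-180 + 8) = -33*(-172) = 5676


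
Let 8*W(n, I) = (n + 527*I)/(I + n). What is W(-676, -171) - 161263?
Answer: -1092627295/6776 ≈ -1.6125e+5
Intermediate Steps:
W(n, I) = (n + 527*I)/(8*(I + n)) (W(n, I) = ((n + 527*I)/(I + n))/8 = (n + 527*I)/(8*(I + n)))
W(-676, -171) - 161263 = (-676 + 527*(-171))/(8*(-171 - 676)) - 161263 = (1/8)*(-676 - 90117)/(-847) - 161263 = (1/8)*(-1/847)*(-90793) - 161263 = 90793/6776 - 161263 = -1092627295/6776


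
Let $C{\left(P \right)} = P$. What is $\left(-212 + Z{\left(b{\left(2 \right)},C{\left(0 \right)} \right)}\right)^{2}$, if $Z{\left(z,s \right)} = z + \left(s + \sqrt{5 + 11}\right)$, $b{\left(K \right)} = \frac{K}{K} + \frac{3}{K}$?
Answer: $\frac{168921}{4} \approx 42230.0$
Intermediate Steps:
$b{\left(K \right)} = 1 + \frac{3}{K}$
$Z{\left(z,s \right)} = 4 + s + z$ ($Z{\left(z,s \right)} = z + \left(s + \sqrt{16}\right) = z + \left(s + 4\right) = z + \left(4 + s\right) = 4 + s + z$)
$\left(-212 + Z{\left(b{\left(2 \right)},C{\left(0 \right)} \right)}\right)^{2} = \left(-212 + \left(4 + 0 + \frac{3 + 2}{2}\right)\right)^{2} = \left(-212 + \left(4 + 0 + \frac{1}{2} \cdot 5\right)\right)^{2} = \left(-212 + \left(4 + 0 + \frac{5}{2}\right)\right)^{2} = \left(-212 + \frac{13}{2}\right)^{2} = \left(- \frac{411}{2}\right)^{2} = \frac{168921}{4}$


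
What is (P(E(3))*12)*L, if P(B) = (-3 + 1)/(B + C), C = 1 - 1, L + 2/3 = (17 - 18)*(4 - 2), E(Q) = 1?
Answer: 64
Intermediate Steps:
L = -8/3 (L = -2/3 + (17 - 18)*(4 - 2) = -2/3 - 1*2 = -2/3 - 2 = -8/3 ≈ -2.6667)
C = 0
P(B) = -2/B (P(B) = (-3 + 1)/(B + 0) = -2/B)
(P(E(3))*12)*L = (-2/1*12)*(-8/3) = (-2*1*12)*(-8/3) = -2*12*(-8/3) = -24*(-8/3) = 64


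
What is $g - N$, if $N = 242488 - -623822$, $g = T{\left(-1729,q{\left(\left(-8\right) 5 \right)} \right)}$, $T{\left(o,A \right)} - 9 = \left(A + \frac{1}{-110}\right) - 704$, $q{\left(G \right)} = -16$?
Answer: $- \frac{95372311}{110} \approx -8.6702 \cdot 10^{5}$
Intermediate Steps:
$T{\left(o,A \right)} = - \frac{76451}{110} + A$ ($T{\left(o,A \right)} = 9 + \left(\left(A + \frac{1}{-110}\right) - 704\right) = 9 + \left(\left(A - \frac{1}{110}\right) - 704\right) = 9 + \left(\left(- \frac{1}{110} + A\right) - 704\right) = 9 + \left(- \frac{77441}{110} + A\right) = - \frac{76451}{110} + A$)
$g = - \frac{78211}{110}$ ($g = - \frac{76451}{110} - 16 = - \frac{78211}{110} \approx -711.01$)
$N = 866310$ ($N = 242488 + \left(-219555 + 843377\right) = 242488 + 623822 = 866310$)
$g - N = - \frac{78211}{110} - 866310 = - \frac{95372311}{110}$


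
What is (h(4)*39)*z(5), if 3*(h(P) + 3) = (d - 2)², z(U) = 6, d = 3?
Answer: -624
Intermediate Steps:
h(P) = -8/3 (h(P) = -3 + (3 - 2)²/3 = -3 + (⅓)*1² = -3 + (⅓)*1 = -3 + ⅓ = -8/3)
(h(4)*39)*z(5) = -8/3*39*6 = -104*6 = -624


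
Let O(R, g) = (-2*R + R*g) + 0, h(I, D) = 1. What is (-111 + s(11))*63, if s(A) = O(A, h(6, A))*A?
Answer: -14616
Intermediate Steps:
O(R, g) = -2*R + R*g
s(A) = -A² (s(A) = (A*(-2 + 1))*A = (A*(-1))*A = (-A)*A = -A²)
(-111 + s(11))*63 = (-111 - 1*11²)*63 = (-111 - 1*121)*63 = (-111 - 121)*63 = -232*63 = -14616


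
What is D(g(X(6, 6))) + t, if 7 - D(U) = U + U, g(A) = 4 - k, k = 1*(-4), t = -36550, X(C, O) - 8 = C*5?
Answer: -36559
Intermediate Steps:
X(C, O) = 8 + 5*C (X(C, O) = 8 + C*5 = 8 + 5*C)
k = -4
g(A) = 8 (g(A) = 4 - 1*(-4) = 4 + 4 = 8)
D(U) = 7 - 2*U (D(U) = 7 - (U + U) = 7 - 2*U)
D(g(X(6, 6))) + t = (7 - 2*8) - 36550 = (7 - 16) - 36550 = -9 - 36550 = -36559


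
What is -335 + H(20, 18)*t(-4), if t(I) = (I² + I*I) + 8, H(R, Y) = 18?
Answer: 385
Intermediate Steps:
t(I) = 8 + 2*I² (t(I) = (I² + I²) + 8 = 2*I² + 8 = 8 + 2*I²)
-335 + H(20, 18)*t(-4) = -335 + 18*(8 + 2*(-4)²) = -335 + 18*(8 + 2*16) = -335 + 18*(8 + 32) = -335 + 18*40 = -335 + 720 = 385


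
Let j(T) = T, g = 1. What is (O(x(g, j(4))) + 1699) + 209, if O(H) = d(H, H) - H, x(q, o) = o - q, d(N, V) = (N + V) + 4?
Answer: 1915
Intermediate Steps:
d(N, V) = 4 + N + V
O(H) = 4 + H (O(H) = (4 + H + H) - H = (4 + 2*H) - H = 4 + H)
(O(x(g, j(4))) + 1699) + 209 = ((4 + (4 - 1*1)) + 1699) + 209 = ((4 + (4 - 1)) + 1699) + 209 = ((4 + 3) + 1699) + 209 = (7 + 1699) + 209 = 1706 + 209 = 1915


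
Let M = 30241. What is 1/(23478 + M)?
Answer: 1/53719 ≈ 1.8615e-5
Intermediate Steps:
1/(23478 + M) = 1/(23478 + 30241) = 1/53719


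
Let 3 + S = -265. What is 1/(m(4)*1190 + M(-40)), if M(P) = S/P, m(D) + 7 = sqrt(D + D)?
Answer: -832330/5794852289 - 238000*sqrt(2)/5794852289 ≈ -0.00020172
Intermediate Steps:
m(D) = -7 + sqrt(2)*sqrt(D) (m(D) = -7 + sqrt(D + D) = -7 + sqrt(2*D) = -7 + sqrt(2)*sqrt(D))
S = -268 (S = -3 - 265 = -268)
M(P) = -268/P
1/(m(4)*1190 + M(-40)) = 1/((-7 + sqrt(2)*sqrt(4))*1190 - 268/(-40)) = 1/((-7 + sqrt(2)*2)*1190 - 268*(-1/40)) = 1/((-7 + 2*sqrt(2))*1190 + 67/10) = 1/((-8330 + 2380*sqrt(2)) + 67/10) = 1/(-83233/10 + 2380*sqrt(2))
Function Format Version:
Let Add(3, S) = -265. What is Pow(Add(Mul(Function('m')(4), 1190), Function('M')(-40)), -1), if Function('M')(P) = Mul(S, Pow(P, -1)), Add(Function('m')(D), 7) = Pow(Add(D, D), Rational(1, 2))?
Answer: Add(Rational(-832330, 5794852289), Mul(Rational(-238000, 5794852289), Pow(2, Rational(1, 2)))) ≈ -0.00020172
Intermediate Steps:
Function('m')(D) = Add(-7, Mul(Pow(2, Rational(1, 2)), Pow(D, Rational(1, 2)))) (Function('m')(D) = Add(-7, Pow(Add(D, D), Rational(1, 2))) = Add(-7, Pow(Mul(2, D), Rational(1, 2))) = Add(-7, Mul(Pow(2, Rational(1, 2)), Pow(D, Rational(1, 2)))))
S = -268 (S = Add(-3, -265) = -268)
Function('M')(P) = Mul(-268, Pow(P, -1))
Pow(Add(Mul(Function('m')(4), 1190), Function('M')(-40)), -1) = Pow(Add(Mul(Add(-7, Mul(Pow(2, Rational(1, 2)), Pow(4, Rational(1, 2)))), 1190), Mul(-268, Pow(-40, -1))), -1) = Pow(Add(Mul(Add(-7, Mul(Pow(2, Rational(1, 2)), 2)), 1190), Mul(-268, Rational(-1, 40))), -1) = Pow(Add(Mul(Add(-7, Mul(2, Pow(2, Rational(1, 2)))), 1190), Rational(67, 10)), -1) = Pow(Add(Add(-8330, Mul(2380, Pow(2, Rational(1, 2)))), Rational(67, 10)), -1) = Pow(Add(Rational(-83233, 10), Mul(2380, Pow(2, Rational(1, 2)))), -1)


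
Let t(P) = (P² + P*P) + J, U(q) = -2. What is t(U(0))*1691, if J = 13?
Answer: 35511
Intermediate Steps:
t(P) = 13 + 2*P² (t(P) = (P² + P*P) + 13 = (P² + P²) + 13 = 2*P² + 13 = 13 + 2*P²)
t(U(0))*1691 = (13 + 2*(-2)²)*1691 = (13 + 2*4)*1691 = (13 + 8)*1691 = 21*1691 = 35511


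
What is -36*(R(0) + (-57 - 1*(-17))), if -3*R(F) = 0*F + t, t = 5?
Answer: 1500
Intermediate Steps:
R(F) = -5/3 (R(F) = -(0*F + 5)/3 = -(0 + 5)/3 = -⅓*5 = -5/3)
-36*(R(0) + (-57 - 1*(-17))) = -36*(-5/3 + (-57 - 1*(-17))) = -36*(-5/3 + (-57 + 17)) = -36*(-5/3 - 40) = -36*(-125/3) = 1500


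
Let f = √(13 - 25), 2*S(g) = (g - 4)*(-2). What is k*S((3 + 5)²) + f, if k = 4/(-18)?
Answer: 40/3 + 2*I*√3 ≈ 13.333 + 3.4641*I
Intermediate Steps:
S(g) = 4 - g (S(g) = ((g - 4)*(-2))/2 = ((-4 + g)*(-2))/2 = (8 - 2*g)/2 = 4 - g)
k = -2/9 (k = 4*(-1/18) = -2/9 ≈ -0.22222)
f = 2*I*√3 (f = √(-12) = 2*I*√3 ≈ 3.4641*I)
k*S((3 + 5)²) + f = -2*(4 - (3 + 5)²)/9 + 2*I*√3 = -2*(4 - 1*8²)/9 + 2*I*√3 = -2*(4 - 1*64)/9 + 2*I*√3 = -2*(4 - 64)/9 + 2*I*√3 = -2/9*(-60) + 2*I*√3 = 40/3 + 2*I*√3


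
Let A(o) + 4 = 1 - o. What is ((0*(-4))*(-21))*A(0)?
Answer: 0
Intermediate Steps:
A(o) = -3 - o (A(o) = -4 + (1 - o) = -3 - o)
((0*(-4))*(-21))*A(0) = ((0*(-4))*(-21))*(-3 - 1*0) = (0*(-21))*(-3 + 0) = 0*(-3) = 0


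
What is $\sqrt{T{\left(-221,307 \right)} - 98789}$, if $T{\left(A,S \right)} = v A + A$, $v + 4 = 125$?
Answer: $i \sqrt{125751} \approx 354.61 i$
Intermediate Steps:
$v = 121$ ($v = -4 + 125 = 121$)
$T{\left(A,S \right)} = 122 A$ ($T{\left(A,S \right)} = 121 A + A = 122 A$)
$\sqrt{T{\left(-221,307 \right)} - 98789} = \sqrt{122 \left(-221\right) - 98789} = \sqrt{-26962 - 98789} = \sqrt{-125751} = i \sqrt{125751}$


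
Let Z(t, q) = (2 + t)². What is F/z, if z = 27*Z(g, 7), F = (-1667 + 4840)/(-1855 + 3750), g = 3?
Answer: 3173/1279125 ≈ 0.0024806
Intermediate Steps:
F = 3173/1895 ≈ 1.6744
z = 675 (z = 27*(2 + 3)² = 27*5² = 27*25 = 675)
F/z = (3173/1895)/675 = (3173/1895)*(1/675) = 3173/1279125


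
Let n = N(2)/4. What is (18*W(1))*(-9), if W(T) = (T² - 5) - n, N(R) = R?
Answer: 729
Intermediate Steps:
n = ½ (n = 2/4 = 2*(¼) = ½ ≈ 0.50000)
W(T) = -11/2 + T² (W(T) = (T² - 5) - 1*½ = (-5 + T²) - ½ = -11/2 + T²)
(18*W(1))*(-9) = (18*(-11/2 + 1²))*(-9) = (18*(-11/2 + 1))*(-9) = (18*(-9/2))*(-9) = -81*(-9) = 729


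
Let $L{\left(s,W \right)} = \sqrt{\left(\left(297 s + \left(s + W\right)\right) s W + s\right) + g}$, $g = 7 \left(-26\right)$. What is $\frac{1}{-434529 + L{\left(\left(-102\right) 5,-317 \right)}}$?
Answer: $- \frac{434529}{213437308523} - \frac{i \sqrt{24621856682}}{213437308523} \approx -2.0359 \cdot 10^{-6} - 7.3517 \cdot 10^{-7} i$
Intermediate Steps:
$g = -182$
$L{\left(s,W \right)} = \sqrt{-182 + s + W s \left(W + 298 s\right)}$ ($L{\left(s,W \right)} = \sqrt{\left(\left(297 s + \left(s + W\right)\right) s W + s\right) - 182} = \sqrt{\left(\left(297 s + \left(W + s\right)\right) s W + s\right) - 182} = \sqrt{\left(\left(W + 298 s\right) s W + s\right) - 182} = \sqrt{\left(s \left(W + 298 s\right) W + s\right) - 182} = \sqrt{\left(W s \left(W + 298 s\right) + s\right) - 182} = \sqrt{\left(s + W s \left(W + 298 s\right)\right) - 182} = \sqrt{-182 + s + W s \left(W + 298 s\right)}$)
$\frac{1}{-434529 + L{\left(\left(-102\right) 5,-317 \right)}} = \frac{1}{-434529 + \sqrt{-182 - 510 + \left(-102\right) 5 \left(-317\right)^{2} + 298 \left(-317\right) \left(\left(-102\right) 5\right)^{2}}} = \frac{1}{-434529 + \sqrt{-182 - 510 - 51249390 + 298 \left(-317\right) \left(-510\right)^{2}}} = \frac{1}{-434529 + \sqrt{-182 - 510 - 51249390 + 298 \left(-317\right) 260100}} = \frac{1}{-434529 + \sqrt{-182 - 510 - 51249390 - 24570606600}} = \frac{1}{-434529 + \sqrt{-24621856682}} = \frac{1}{-434529 + i \sqrt{24621856682}}$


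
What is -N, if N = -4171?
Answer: 4171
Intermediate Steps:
-N = -1*(-4171) = 4171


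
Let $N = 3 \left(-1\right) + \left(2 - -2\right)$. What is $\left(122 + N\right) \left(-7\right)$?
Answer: $-861$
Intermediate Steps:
$N = 1$ ($N = -3 + \left(2 + 2\right) = -3 + 4 = 1$)
$\left(122 + N\right) \left(-7\right) = \left(122 + 1\right) \left(-7\right) = 123 \left(-7\right) = -861$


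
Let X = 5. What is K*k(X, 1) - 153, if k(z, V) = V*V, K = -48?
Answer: -201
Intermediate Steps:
k(z, V) = V²
K*k(X, 1) - 153 = -48*1² - 153 = -48*1 - 153 = -48 - 153 = -201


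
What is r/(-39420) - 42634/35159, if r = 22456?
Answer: -617540696/346491945 ≈ -1.7823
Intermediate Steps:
r/(-39420) - 42634/35159 = 22456/(-39420) - 42634/35159 = 22456*(-1/39420) - 42634*1/35159 = -5614/9855 - 42634/35159 = -617540696/346491945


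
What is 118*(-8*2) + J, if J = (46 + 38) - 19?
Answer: -1823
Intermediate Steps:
J = 65 (J = 84 - 19 = 65)
118*(-8*2) + J = 118*(-8*2) + 65 = 118*(-16) + 65 = -1888 + 65 = -1823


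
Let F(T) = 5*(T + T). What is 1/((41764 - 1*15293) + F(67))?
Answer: 1/27141 ≈ 3.6845e-5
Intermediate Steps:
F(T) = 10*T (F(T) = 5*(2*T) = 10*T)
1/((41764 - 1*15293) + F(67)) = 1/((41764 - 1*15293) + 10*67) = 1/((41764 - 15293) + 670) = 1/(26471 + 670) = 1/27141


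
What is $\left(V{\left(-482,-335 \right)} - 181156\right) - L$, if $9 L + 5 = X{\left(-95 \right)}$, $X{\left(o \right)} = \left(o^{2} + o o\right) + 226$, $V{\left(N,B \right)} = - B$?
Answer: $- \frac{1645660}{9} \approx -1.8285 \cdot 10^{5}$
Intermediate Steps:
$X{\left(o \right)} = 226 + 2 o^{2}$ ($X{\left(o \right)} = \left(o^{2} + o^{2}\right) + 226 = 2 o^{2} + 226 = 226 + 2 o^{2}$)
$L = \frac{18271}{9}$ ($L = - \frac{5}{9} + \frac{226 + 2 \left(-95\right)^{2}}{9} = - \frac{5}{9} + \frac{226 + 2 \cdot 9025}{9} = - \frac{5}{9} + \frac{226 + 18050}{9} = - \frac{5}{9} + \frac{1}{9} \cdot 18276 = - \frac{5}{9} + \frac{6092}{3} = \frac{18271}{9} \approx 2030.1$)
$\left(V{\left(-482,-335 \right)} - 181156\right) - L = \left(\left(-1\right) \left(-335\right) - 181156\right) - \frac{18271}{9} = \left(335 - 181156\right) - \frac{18271}{9} = -180821 - \frac{18271}{9} = - \frac{1645660}{9}$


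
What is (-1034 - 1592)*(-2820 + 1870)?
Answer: 2494700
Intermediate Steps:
(-1034 - 1592)*(-2820 + 1870) = -2626*(-950) = 2494700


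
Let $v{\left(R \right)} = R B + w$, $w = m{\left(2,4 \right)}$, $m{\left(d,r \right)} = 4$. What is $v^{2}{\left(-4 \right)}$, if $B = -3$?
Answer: $256$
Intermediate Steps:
$w = 4$
$v{\left(R \right)} = 4 - 3 R$ ($v{\left(R \right)} = R \left(-3\right) + 4 = - 3 R + 4 = 4 - 3 R$)
$v^{2}{\left(-4 \right)} = \left(4 - -12\right)^{2} = \left(4 + 12\right)^{2} = 16^{2} = 256$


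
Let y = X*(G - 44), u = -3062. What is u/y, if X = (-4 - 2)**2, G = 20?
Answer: 1531/432 ≈ 3.5440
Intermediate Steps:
X = 36 (X = (-6)**2 = 36)
y = -864 (y = 36*(20 - 44) = 36*(-24) = -864)
u/y = -3062/(-864) = -3062*(-1/864) = 1531/432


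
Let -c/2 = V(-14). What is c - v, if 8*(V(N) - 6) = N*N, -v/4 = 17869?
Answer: 71415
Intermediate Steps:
v = -71476 (v = -4*17869 = -71476)
V(N) = 6 + N²/8 (V(N) = 6 + (N*N)/8 = 6 + N²/8)
c = -61 (c = -2*(6 + (⅛)*(-14)²) = -2*(6 + (⅛)*196) = -2*(6 + 49/2) = -2*61/2 = -61)
c - v = -61 - 1*(-71476) = -61 + 71476 = 71415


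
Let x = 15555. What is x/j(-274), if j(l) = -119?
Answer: -915/7 ≈ -130.71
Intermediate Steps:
x/j(-274) = 15555/(-119) = 15555*(-1/119) = -915/7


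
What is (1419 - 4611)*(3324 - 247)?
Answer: -9821784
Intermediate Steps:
(1419 - 4611)*(3324 - 247) = -3192*3077 = -9821784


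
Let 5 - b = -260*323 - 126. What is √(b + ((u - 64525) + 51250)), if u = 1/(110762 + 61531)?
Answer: √2102758007484057/172293 ≈ 266.15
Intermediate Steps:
u = 1/172293 ≈ 5.8041e-6
b = 84111 (b = 5 - (-260*323 - 126) = 5 - (-83980 - 126) = 5 - 1*(-84106) = 5 + 84106 = 84111)
√(b + ((u - 64525) + 51250)) = √(84111 + ((1/172293 - 64525) + 51250)) = √(84111 + (-11117205824/172293 + 51250)) = √(84111 - 2287189574/172293) = √(12204546949/172293) = √2102758007484057/172293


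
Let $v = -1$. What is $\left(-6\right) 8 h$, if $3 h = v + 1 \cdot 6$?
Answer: $-80$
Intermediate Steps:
$h = \frac{5}{3}$ ($h = \frac{-1 + 1 \cdot 6}{3} = \frac{-1 + 6}{3} = \frac{1}{3} \cdot 5 = \frac{5}{3} \approx 1.6667$)
$\left(-6\right) 8 h = \left(-6\right) 8 \cdot \frac{5}{3} = \left(-48\right) \frac{5}{3} = -80$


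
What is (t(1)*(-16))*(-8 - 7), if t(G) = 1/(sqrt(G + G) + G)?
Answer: -240 + 240*sqrt(2) ≈ 99.411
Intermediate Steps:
t(G) = 1/(G + sqrt(2)*sqrt(G)) (t(G) = 1/(sqrt(2*G) + G) = 1/(sqrt(2)*sqrt(G) + G) = 1/(G + sqrt(2)*sqrt(G)))
(t(1)*(-16))*(-8 - 7) = (-16/(1 + sqrt(2)*sqrt(1)))*(-8 - 7) = (-16/(1 + sqrt(2)*1))*(-15) = (-16/(1 + sqrt(2)))*(-15) = -16/(1 + sqrt(2))*(-15) = 240/(1 + sqrt(2))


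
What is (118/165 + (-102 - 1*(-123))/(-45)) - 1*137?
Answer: -22564/165 ≈ -136.75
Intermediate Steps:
(118/165 + (-102 - 1*(-123))/(-45)) - 1*137 = (118*(1/165) + (-102 + 123)*(-1/45)) - 137 = (118/165 + 21*(-1/45)) - 137 = (118/165 - 7/15) - 137 = 41/165 - 137 = -22564/165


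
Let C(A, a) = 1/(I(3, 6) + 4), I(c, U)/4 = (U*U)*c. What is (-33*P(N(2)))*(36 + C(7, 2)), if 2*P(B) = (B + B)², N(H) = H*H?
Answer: -4144008/109 ≈ -38018.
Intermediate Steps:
I(c, U) = 4*c*U² (I(c, U) = 4*((U*U)*c) = 4*(U²*c) = 4*(c*U²) = 4*c*U²)
N(H) = H²
C(A, a) = 1/436 (C(A, a) = 1/(4*3*6² + 4) = 1/(4*3*36 + 4) = 1/(432 + 4) = 1/436)
P(B) = 2*B² (P(B) = (B + B)²/2 = (2*B)²/2 = (4*B²)/2 = 2*B²)
(-33*P(N(2)))*(36 + C(7, 2)) = (-66*(2²)²)*(36 + 1/436) = -66*4²*(15697/436) = -66*16*(15697/436) = -33*32*(15697/436) = -1056*15697/436 = -4144008/109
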